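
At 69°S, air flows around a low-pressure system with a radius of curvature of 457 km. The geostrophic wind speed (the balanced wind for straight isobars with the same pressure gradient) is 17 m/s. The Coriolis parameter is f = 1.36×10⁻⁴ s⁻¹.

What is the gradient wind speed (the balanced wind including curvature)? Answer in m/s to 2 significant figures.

Around a low, centrifugal force acts outward with Coriolis, so pressure-gradient force balances both:
(1/ρ)|∂P/∂n| = fV + V²/R  →  V² + fR·V − fR·V_g = 0
With fR = 1.36×10⁻⁴ × 457×10³ m = 62.2 m/s:
V = [−fR + √((fR)² + 4 fR V_g)]/2 = [−62.2 + √(62.2² + 4×62.2×17)]/2 = 13.9 m/s
Subgeostrophic (V < V_g = 17 m/s), as expected around a low.

14 m/s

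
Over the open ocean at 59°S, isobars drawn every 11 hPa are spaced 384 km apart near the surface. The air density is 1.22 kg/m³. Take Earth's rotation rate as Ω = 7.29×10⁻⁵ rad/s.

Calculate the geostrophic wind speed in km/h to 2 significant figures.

68 km/h

Coriolis parameter at 59°S:
f = 2Ω sin φ = 2 × 7.29×10⁻⁵ × sin 59° = 1.25×10⁻⁴ s⁻¹
Pressure gradient: |∂P/∂n| = 1100 Pa / 384000 m = 2.86×10⁻³ Pa/m
Geostrophic balance (pressure-gradient force = Coriolis force):
V_g = (1/(fρ)) |∂P/∂n| = 2.86×10⁻³ / (1.25×10⁻⁴ × 1.22) = 18.8 m/s
Converting: 18.8 m/s × 3.6 = 68 km/h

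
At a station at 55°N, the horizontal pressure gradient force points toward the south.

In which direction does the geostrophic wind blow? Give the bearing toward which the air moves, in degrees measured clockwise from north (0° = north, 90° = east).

The pressure-gradient force points toward the south (bearing 180°).
Geostrophic balance: in the Northern Hemisphere the Coriolis force deflects motion to the right, so the geostrophic wind blows 90° to the right of the pressure-gradient force (low pressure on the left).
Rotating 180° by 90° clockwise gives 270° — the wind blows toward the west.

270°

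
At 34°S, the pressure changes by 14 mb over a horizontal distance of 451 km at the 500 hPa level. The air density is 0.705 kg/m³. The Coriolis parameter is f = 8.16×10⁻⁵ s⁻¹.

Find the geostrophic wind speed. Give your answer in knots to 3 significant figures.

Pressure gradient: |∂P/∂n| = 1400 Pa / 451000 m = 3.10×10⁻³ Pa/m
Geostrophic balance (pressure-gradient force = Coriolis force):
V_g = (1/(fρ)) |∂P/∂n| = 3.10×10⁻³ / (8.16×10⁻⁵ × 0.705) = 54.0 m/s
Converting: 54.0 m/s × 1.944 = 105 knots

105 knots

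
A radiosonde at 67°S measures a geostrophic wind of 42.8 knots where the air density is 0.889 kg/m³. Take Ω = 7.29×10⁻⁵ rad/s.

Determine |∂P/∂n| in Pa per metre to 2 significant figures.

2.6×10⁻³ Pa/m

Coriolis parameter at 67°S:
f = 2Ω sin φ = 2 × 7.29×10⁻⁵ × sin 67° = 1.34×10⁻⁴ s⁻¹
Wind speed in SI: 42.8 knots = 22.0 m/s
Geostrophic balance rearranged: |∂P/∂n| = f ρ V_g
|∂P/∂n| = 1.34×10⁻⁴ × 0.889 × 22.0 = 2.63×10⁻³ Pa/m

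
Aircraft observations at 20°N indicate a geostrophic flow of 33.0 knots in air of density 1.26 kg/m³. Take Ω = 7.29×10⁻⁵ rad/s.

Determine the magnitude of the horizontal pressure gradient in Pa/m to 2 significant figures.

Coriolis parameter at 20°N:
f = 2Ω sin φ = 2 × 7.29×10⁻⁵ × sin 20° = 4.99×10⁻⁵ s⁻¹
Wind speed in SI: 33.0 knots = 17.0 m/s
Geostrophic balance rearranged: |∂P/∂n| = f ρ V_g
|∂P/∂n| = 4.99×10⁻⁵ × 1.26 × 17.0 = 1.07×10⁻³ Pa/m

1.1×10⁻³ Pa/m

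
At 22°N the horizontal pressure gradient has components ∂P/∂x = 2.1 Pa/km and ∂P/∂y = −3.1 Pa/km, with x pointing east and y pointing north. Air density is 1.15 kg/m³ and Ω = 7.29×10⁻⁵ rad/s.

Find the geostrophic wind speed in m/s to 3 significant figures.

59.6 m/s

Coriolis parameter at 22°N:
f = 2Ω sin φ = 2 × 7.29×10⁻⁵ × sin 22° = 5.46×10⁻⁵ s⁻¹
Component geostrophic relations (x east, y north):
u_g = −(1/(fρ)) ∂P/∂y,  v_g = (1/(fρ)) ∂P/∂x
u_g = −(−3.1×10⁻³)/(5.46×10⁻⁵ × 1.15) = 49.4 m/s;  v_g = (2.1×10⁻³)/(5.46×10⁻⁵ × 1.15) = 33.4 m/s
|V_g| = √(u_g² + v_g²) = 59.6 m/s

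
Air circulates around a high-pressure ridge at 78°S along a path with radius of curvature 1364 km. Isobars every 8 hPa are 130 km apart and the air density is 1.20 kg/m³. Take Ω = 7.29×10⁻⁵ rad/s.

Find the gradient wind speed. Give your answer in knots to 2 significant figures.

93 knots

Coriolis parameter at 78°S:
f = 2Ω sin φ = 2 × 7.29×10⁻⁵ × sin 78° = 1.43×10⁻⁴ s⁻¹
Pressure gradient: |∂P/∂n| = 800 Pa / 130000 m = 6.15×10⁻³ Pa/m
Geostrophic speed: V_g = |∂P/∂n|/(fρ) = 6.15×10⁻³/(1.43×10⁻⁴ × 1.20) = 36.0 m/s
Around a high, pressure-gradient force acts outward with centrifugal, so Coriolis balances both:
fV = (1/ρ)|∂P/∂n| + V²/R  →  V² − fR·V + fR·V_g = 0
With fR = 1.43×10⁻⁴ × 1364×10³ m = 195 m/s:
V = [fR − √((fR)² − 4 fR V_g)]/2 = [195 − √(195² − 4×195×36)]/2 = 47.6 m/s
Supergeostrophic (V > V_g = 36 m/s), as expected around a high.
Converting: 47.6 m/s × 1.944 = 93 knots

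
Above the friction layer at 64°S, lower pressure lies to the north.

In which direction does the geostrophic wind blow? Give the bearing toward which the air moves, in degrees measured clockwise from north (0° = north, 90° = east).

The pressure-gradient force points toward the north (bearing 000°).
Geostrophic balance: in the Southern Hemisphere the Coriolis force deflects motion to the left, so the geostrophic wind blows 90° to the left of the pressure-gradient force (low pressure on the right).
Rotating 000° by 90° counterclockwise gives 270° — the wind blows toward the west.

270°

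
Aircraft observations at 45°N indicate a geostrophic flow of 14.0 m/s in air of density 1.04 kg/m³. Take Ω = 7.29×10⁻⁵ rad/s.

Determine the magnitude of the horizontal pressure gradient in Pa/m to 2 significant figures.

Coriolis parameter at 45°N:
f = 2Ω sin φ = 2 × 7.29×10⁻⁵ × sin 45° = 1.03×10⁻⁴ s⁻¹
Geostrophic balance rearranged: |∂P/∂n| = f ρ V_g
|∂P/∂n| = 1.03×10⁻⁴ × 1.04 × 14.0 = 1.50×10⁻³ Pa/m

1.5×10⁻³ Pa/m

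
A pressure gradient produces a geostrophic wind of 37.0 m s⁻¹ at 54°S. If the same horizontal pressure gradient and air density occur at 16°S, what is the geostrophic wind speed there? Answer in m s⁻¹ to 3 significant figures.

109 m s⁻¹

With the same pressure gradient and density, V_g ∝ 1/f ∝ 1/sin φ.
V₂ = V₁ · sin φ₁ / sin φ₂ = 37.0 × sin 54° / sin 16°
V₂ = 37.0 × 0.8090/0.2756 = 109 m s⁻¹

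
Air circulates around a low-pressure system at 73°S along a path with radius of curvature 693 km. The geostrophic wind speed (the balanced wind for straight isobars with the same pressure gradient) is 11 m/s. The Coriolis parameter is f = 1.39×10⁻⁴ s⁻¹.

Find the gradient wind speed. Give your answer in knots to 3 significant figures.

19.4 knots

Around a low, centrifugal force acts outward with Coriolis, so pressure-gradient force balances both:
(1/ρ)|∂P/∂n| = fV + V²/R  →  V² + fR·V − fR·V_g = 0
With fR = 1.39×10⁻⁴ × 693×10³ m = 96.3 m/s:
V = [−fR + √((fR)² + 4 fR V_g)]/2 = [−96.3 + √(96.3² + 4×96.3×11)]/2 = 9.97 m/s
Subgeostrophic (V < V_g = 11 m/s), as expected around a low.
Converting: 9.97 m/s × 1.944 = 19.4 knots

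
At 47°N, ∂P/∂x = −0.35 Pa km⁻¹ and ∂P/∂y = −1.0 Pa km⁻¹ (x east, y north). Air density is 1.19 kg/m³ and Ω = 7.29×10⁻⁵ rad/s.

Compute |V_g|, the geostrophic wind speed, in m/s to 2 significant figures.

8.3 m/s

Coriolis parameter at 47°N:
f = 2Ω sin φ = 2 × 7.29×10⁻⁵ × sin 47° = 1.07×10⁻⁴ s⁻¹
Component geostrophic relations (x east, y north):
u_g = −(1/(fρ)) ∂P/∂y,  v_g = (1/(fρ)) ∂P/∂x
u_g = −(−1.0×10⁻³)/(1.07×10⁻⁴ × 1.19) = 7.88 m/s;  v_g = (−0.35×10⁻³)/(1.07×10⁻⁴ × 1.19) = −2.76 m/s
|V_g| = √(u_g² + v_g²) = 8.35 m/s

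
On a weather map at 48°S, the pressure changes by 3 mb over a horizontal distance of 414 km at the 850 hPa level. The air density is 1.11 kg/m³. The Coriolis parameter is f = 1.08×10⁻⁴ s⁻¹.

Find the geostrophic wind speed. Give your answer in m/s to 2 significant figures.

Pressure gradient: |∂P/∂n| = 300 Pa / 414000 m = 7.25×10⁻⁴ Pa/m
Geostrophic balance (pressure-gradient force = Coriolis force):
V_g = (1/(fρ)) |∂P/∂n| = 7.25×10⁻⁴ / (1.08×10⁻⁴ × 1.11) = 6.04 m/s

6.0 m/s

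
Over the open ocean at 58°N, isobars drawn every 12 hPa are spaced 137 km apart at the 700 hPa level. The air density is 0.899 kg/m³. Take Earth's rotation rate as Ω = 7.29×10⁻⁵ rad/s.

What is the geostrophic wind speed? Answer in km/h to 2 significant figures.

280 km/h

Coriolis parameter at 58°N:
f = 2Ω sin φ = 2 × 7.29×10⁻⁵ × sin 58° = 1.24×10⁻⁴ s⁻¹
Pressure gradient: |∂P/∂n| = 1200 Pa / 137000 m = 8.76×10⁻³ Pa/m
Geostrophic balance (pressure-gradient force = Coriolis force):
V_g = (1/(fρ)) |∂P/∂n| = 8.76×10⁻³ / (1.24×10⁻⁴ × 0.899) = 78.8 m/s
Converting: 78.8 m/s × 3.6 = 280 km/h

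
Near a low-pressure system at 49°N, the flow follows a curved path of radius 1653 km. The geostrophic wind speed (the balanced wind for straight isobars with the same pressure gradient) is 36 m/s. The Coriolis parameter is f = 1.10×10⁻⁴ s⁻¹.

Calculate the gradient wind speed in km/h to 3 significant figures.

Around a low, centrifugal force acts outward with Coriolis, so pressure-gradient force balances both:
(1/ρ)|∂P/∂n| = fV + V²/R  →  V² + fR·V − fR·V_g = 0
With fR = 1.10×10⁻⁴ × 1653×10³ m = 182 m/s:
V = [−fR + √((fR)² + 4 fR V_g)]/2 = [−182 + √(182² + 4×182×36)]/2 = 30.8 m/s
Subgeostrophic (V < V_g = 36 m/s), as expected around a low.
Converting: 30.8 m/s × 3.6 = 111 km/h

111 km/h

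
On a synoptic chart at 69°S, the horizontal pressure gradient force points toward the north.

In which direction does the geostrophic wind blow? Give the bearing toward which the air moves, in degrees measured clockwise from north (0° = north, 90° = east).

270°

The pressure-gradient force points toward the north (bearing 000°).
Geostrophic balance: in the Southern Hemisphere the Coriolis force deflects motion to the left, so the geostrophic wind blows 90° to the left of the pressure-gradient force (low pressure on the right).
Rotating 000° by 90° counterclockwise gives 270° — the wind blows toward the west.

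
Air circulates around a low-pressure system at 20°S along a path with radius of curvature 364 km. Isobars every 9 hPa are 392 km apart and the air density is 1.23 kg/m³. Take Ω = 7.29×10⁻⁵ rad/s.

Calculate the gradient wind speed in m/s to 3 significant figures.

Coriolis parameter at 20°S:
f = 2Ω sin φ = 2 × 7.29×10⁻⁵ × sin 20° = 4.99×10⁻⁵ s⁻¹
Pressure gradient: |∂P/∂n| = 900 Pa / 392000 m = 2.30×10⁻³ Pa/m
Geostrophic speed: V_g = |∂P/∂n|/(fρ) = 2.30×10⁻³/(4.99×10⁻⁵ × 1.23) = 37.4 m/s
Around a low, centrifugal force acts outward with Coriolis, so pressure-gradient force balances both:
(1/ρ)|∂P/∂n| = fV + V²/R  →  V² + fR·V − fR·V_g = 0
With fR = 4.99×10⁻⁵ × 364×10³ m = 18.2 m/s:
V = [−fR + √((fR)² + 4 fR V_g)]/2 = [−18.2 + √(18.2² + 4×18.2×37.4)]/2 = 18.5 m/s
Subgeostrophic (V < V_g = 37.4 m/s), as expected around a low.

18.5 m/s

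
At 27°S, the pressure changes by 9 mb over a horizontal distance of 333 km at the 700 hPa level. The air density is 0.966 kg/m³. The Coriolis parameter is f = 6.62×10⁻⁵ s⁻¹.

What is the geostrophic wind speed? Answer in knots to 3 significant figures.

Pressure gradient: |∂P/∂n| = 900 Pa / 333000 m = 2.70×10⁻³ Pa/m
Geostrophic balance (pressure-gradient force = Coriolis force):
V_g = (1/(fρ)) |∂P/∂n| = 2.70×10⁻³ / (6.62×10⁻⁵ × 0.966) = 42.3 m/s
Converting: 42.3 m/s × 1.944 = 82.2 knots

82.2 knots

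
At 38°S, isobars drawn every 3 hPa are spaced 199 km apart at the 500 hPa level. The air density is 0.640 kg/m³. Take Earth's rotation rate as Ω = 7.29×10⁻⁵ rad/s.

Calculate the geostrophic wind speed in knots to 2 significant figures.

51 knots

Coriolis parameter at 38°S:
f = 2Ω sin φ = 2 × 7.29×10⁻⁵ × sin 38° = 8.98×10⁻⁵ s⁻¹
Pressure gradient: |∂P/∂n| = 300 Pa / 199000 m = 1.51×10⁻³ Pa/m
Geostrophic balance (pressure-gradient force = Coriolis force):
V_g = (1/(fρ)) |∂P/∂n| = 1.51×10⁻³ / (8.98×10⁻⁵ × 0.640) = 26.2 m/s
Converting: 26.2 m/s × 1.944 = 51 knots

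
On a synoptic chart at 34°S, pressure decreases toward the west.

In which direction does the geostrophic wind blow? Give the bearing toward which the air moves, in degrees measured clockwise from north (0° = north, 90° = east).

180°

The pressure-gradient force points toward the west (bearing 270°).
Geostrophic balance: in the Southern Hemisphere the Coriolis force deflects motion to the left, so the geostrophic wind blows 90° to the left of the pressure-gradient force (low pressure on the right).
Rotating 270° by 90° counterclockwise gives 180° — the wind blows toward the south.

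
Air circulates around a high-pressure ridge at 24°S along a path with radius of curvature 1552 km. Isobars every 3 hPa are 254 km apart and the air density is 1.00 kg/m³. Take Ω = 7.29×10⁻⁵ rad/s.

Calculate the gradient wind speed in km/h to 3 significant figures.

105 km/h

Coriolis parameter at 24°S:
f = 2Ω sin φ = 2 × 7.29×10⁻⁵ × sin 24° = 5.93×10⁻⁵ s⁻¹
Pressure gradient: |∂P/∂n| = 300 Pa / 254000 m = 1.18×10⁻³ Pa/m
Geostrophic speed: V_g = |∂P/∂n|/(fρ) = 1.18×10⁻³/(5.93×10⁻⁵ × 1.00) = 19.9 m/s
Around a high, pressure-gradient force acts outward with centrifugal, so Coriolis balances both:
fV = (1/ρ)|∂P/∂n| + V²/R  →  V² − fR·V + fR·V_g = 0
With fR = 5.93×10⁻⁵ × 1552×10³ m = 92.0 m/s:
V = [fR − √((fR)² − 4 fR V_g)]/2 = [92.0 − √(92.0² − 4×92.0×19.9)]/2 = 29.1 m/s
Supergeostrophic (V > V_g = 19.9 m/s), as expected around a high.
Converting: 29.1 m/s × 3.6 = 105 km/h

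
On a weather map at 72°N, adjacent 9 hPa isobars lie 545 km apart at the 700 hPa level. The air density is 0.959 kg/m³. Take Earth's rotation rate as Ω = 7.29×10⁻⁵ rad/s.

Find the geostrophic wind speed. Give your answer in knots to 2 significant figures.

24 knots

Coriolis parameter at 72°N:
f = 2Ω sin φ = 2 × 7.29×10⁻⁵ × sin 72° = 1.39×10⁻⁴ s⁻¹
Pressure gradient: |∂P/∂n| = 900 Pa / 545000 m = 1.65×10⁻³ Pa/m
Geostrophic balance (pressure-gradient force = Coriolis force):
V_g = (1/(fρ)) |∂P/∂n| = 1.65×10⁻³ / (1.39×10⁻⁴ × 0.959) = 12.4 m/s
Converting: 12.4 m/s × 1.944 = 24 knots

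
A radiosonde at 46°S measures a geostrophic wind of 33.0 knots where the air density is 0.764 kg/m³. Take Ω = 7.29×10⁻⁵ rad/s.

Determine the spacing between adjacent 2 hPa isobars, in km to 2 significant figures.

Coriolis parameter at 46°S:
f = 2Ω sin φ = 2 × 7.29×10⁻⁵ × sin 46° = 1.05×10⁻⁴ s⁻¹
Wind speed in SI: 33.0 knots = 17.0 m/s
Geostrophic balance rearranged: |∂P/∂n| = f ρ V_g
|∂P/∂n| = 1.05×10⁻⁴ × 0.764 × 17.0 = 1.36×10⁻³ Pa/m
Isobar spacing: Δn = ΔP/|∂P/∂n| = 200 Pa / 1.36×10⁻³ Pa/m = 147026 m ≈ 150 km

150 km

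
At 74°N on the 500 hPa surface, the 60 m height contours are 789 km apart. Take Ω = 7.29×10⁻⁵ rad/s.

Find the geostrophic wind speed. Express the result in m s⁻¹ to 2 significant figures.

Coriolis parameter at 74°N:
f = 2Ω sin φ = 2 × 7.29×10⁻⁵ × sin 74° = 1.40×10⁻⁴ s⁻¹
Height gradient: |∂Z/∂n| = 60 m / 789000 m = 7.60×10⁻⁵
On a pressure surface, geostrophic balance gives V_g = (g/f)|∂Z/∂n|:
V_g = 9.81 × 7.60×10⁻⁵ / 1.40×10⁻⁴ = 5.32 m/s

5.3 m s⁻¹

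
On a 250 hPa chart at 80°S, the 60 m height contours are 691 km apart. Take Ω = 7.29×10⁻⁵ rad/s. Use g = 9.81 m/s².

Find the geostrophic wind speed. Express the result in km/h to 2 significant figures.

Coriolis parameter at 80°S:
f = 2Ω sin φ = 2 × 7.29×10⁻⁵ × sin 80° = 1.44×10⁻⁴ s⁻¹
Height gradient: |∂Z/∂n| = 60 m / 691000 m = 8.68×10⁻⁵
On a pressure surface, geostrophic balance gives V_g = (g/f)|∂Z/∂n|:
V_g = 9.81 × 8.68×10⁻⁵ / 1.44×10⁻⁴ = 5.93 m/s
Converting: 5.93 m/s × 3.6 = 21 km/h

21 km/h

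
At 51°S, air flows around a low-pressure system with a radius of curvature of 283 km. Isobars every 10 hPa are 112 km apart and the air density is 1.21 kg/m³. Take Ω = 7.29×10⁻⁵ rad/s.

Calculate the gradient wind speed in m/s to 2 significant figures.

32 m/s

Coriolis parameter at 51°S:
f = 2Ω sin φ = 2 × 7.29×10⁻⁵ × sin 51° = 1.13×10⁻⁴ s⁻¹
Pressure gradient: |∂P/∂n| = 1000 Pa / 112000 m = 8.93×10⁻³ Pa/m
Geostrophic speed: V_g = |∂P/∂n|/(fρ) = 8.93×10⁻³/(1.13×10⁻⁴ × 1.21) = 65.1 m/s
Around a low, centrifugal force acts outward with Coriolis, so pressure-gradient force balances both:
(1/ρ)|∂P/∂n| = fV + V²/R  →  V² + fR·V − fR·V_g = 0
With fR = 1.13×10⁻⁴ × 283×10³ m = 32.1 m/s:
V = [−fR + √((fR)² + 4 fR V_g)]/2 = [−32.1 + √(32.1² + 4×32.1×65.1)]/2 = 32.4 m/s
Subgeostrophic (V < V_g = 65.1 m/s), as expected around a low.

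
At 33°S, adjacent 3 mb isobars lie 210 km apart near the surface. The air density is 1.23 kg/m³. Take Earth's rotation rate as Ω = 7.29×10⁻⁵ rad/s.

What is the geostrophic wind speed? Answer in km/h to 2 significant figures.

Coriolis parameter at 33°S:
f = 2Ω sin φ = 2 × 7.29×10⁻⁵ × sin 33° = 7.94×10⁻⁵ s⁻¹
Pressure gradient: |∂P/∂n| = 300 Pa / 210000 m = 1.43×10⁻³ Pa/m
Geostrophic balance (pressure-gradient force = Coriolis force):
V_g = (1/(fρ)) |∂P/∂n| = 1.43×10⁻³ / (7.94×10⁻⁵ × 1.23) = 14.6 m/s
Converting: 14.6 m/s × 3.6 = 53 km/h

53 km/h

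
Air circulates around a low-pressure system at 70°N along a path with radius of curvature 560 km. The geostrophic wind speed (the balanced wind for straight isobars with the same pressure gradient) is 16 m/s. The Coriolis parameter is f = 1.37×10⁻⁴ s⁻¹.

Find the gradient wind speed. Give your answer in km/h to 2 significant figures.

49 km/h

Around a low, centrifugal force acts outward with Coriolis, so pressure-gradient force balances both:
(1/ρ)|∂P/∂n| = fV + V²/R  →  V² + fR·V − fR·V_g = 0
With fR = 1.37×10⁻⁴ × 560×10³ m = 76.7 m/s:
V = [−fR + √((fR)² + 4 fR V_g)]/2 = [−76.7 + √(76.7² + 4×76.7×16)]/2 = 13.6 m/s
Subgeostrophic (V < V_g = 16 m/s), as expected around a low.
Converting: 13.6 m/s × 3.6 = 49 km/h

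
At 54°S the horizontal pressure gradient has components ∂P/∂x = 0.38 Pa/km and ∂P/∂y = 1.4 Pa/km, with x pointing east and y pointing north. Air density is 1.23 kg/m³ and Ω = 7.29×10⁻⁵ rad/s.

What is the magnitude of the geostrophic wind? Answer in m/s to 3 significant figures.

10.00 m/s

Coriolis parameter at 54°S:
f = 2Ω sin φ = 2 × 7.29×10⁻⁵ × sin 54° = 1.18×10⁻⁴ s⁻¹
In the Southern Hemisphere f is negative: f = −1.18×10⁻⁴ s⁻¹.
Component geostrophic relations (x east, y north):
u_g = −(1/(fρ)) ∂P/∂y,  v_g = (1/(fρ)) ∂P/∂x
u_g = −(1.4×10⁻³)/(−1.18×10⁻⁴ × 1.23) = 9.65 m/s;  v_g = (0.38×10⁻³)/(−1.18×10⁻⁴ × 1.23) = −2.62 m/s
|V_g| = √(u_g² + v_g²) = 10.00 m/s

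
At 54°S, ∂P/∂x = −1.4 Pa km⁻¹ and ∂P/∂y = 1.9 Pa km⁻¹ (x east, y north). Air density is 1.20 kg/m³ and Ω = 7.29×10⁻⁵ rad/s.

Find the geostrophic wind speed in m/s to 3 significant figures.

16.7 m/s

Coriolis parameter at 54°S:
f = 2Ω sin φ = 2 × 7.29×10⁻⁵ × sin 54° = 1.18×10⁻⁴ s⁻¹
In the Southern Hemisphere f is negative: f = −1.18×10⁻⁴ s⁻¹.
Component geostrophic relations (x east, y north):
u_g = −(1/(fρ)) ∂P/∂y,  v_g = (1/(fρ)) ∂P/∂x
u_g = −(1.9×10⁻³)/(−1.18×10⁻⁴ × 1.20) = 13.4 m/s;  v_g = (−1.4×10⁻³)/(−1.18×10⁻⁴ × 1.20) = 9.89 m/s
|V_g| = √(u_g² + v_g²) = 16.7 m/s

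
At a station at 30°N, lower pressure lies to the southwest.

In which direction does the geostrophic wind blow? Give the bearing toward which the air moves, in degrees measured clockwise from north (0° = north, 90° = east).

315°

The pressure-gradient force points toward the southwest (bearing 225°).
Geostrophic balance: in the Northern Hemisphere the Coriolis force deflects motion to the right, so the geostrophic wind blows 90° to the right of the pressure-gradient force (low pressure on the left).
Rotating 225° by 90° clockwise gives 315° — the wind blows toward the northwest.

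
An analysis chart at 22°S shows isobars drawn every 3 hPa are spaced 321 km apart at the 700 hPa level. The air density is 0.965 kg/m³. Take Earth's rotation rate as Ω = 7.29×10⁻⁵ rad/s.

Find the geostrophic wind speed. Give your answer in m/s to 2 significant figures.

Coriolis parameter at 22°S:
f = 2Ω sin φ = 2 × 7.29×10⁻⁵ × sin 22° = 5.46×10⁻⁵ s⁻¹
Pressure gradient: |∂P/∂n| = 300 Pa / 321000 m = 9.35×10⁻⁴ Pa/m
Geostrophic balance (pressure-gradient force = Coriolis force):
V_g = (1/(fρ)) |∂P/∂n| = 9.35×10⁻⁴ / (5.46×10⁻⁵ × 0.965) = 17.7 m/s

18 m/s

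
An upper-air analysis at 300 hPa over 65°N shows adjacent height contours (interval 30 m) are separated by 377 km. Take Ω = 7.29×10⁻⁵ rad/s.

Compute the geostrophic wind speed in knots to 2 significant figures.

Coriolis parameter at 65°N:
f = 2Ω sin φ = 2 × 7.29×10⁻⁵ × sin 65° = 1.32×10⁻⁴ s⁻¹
Height gradient: |∂Z/∂n| = 30 m / 377000 m = 7.96×10⁻⁵
On a pressure surface, geostrophic balance gives V_g = (g/f)|∂Z/∂n|:
V_g = 9.81 × 7.96×10⁻⁵ / 1.32×10⁻⁴ = 5.91 m/s
Converting: 5.91 m/s × 1.944 = 11 knots

11 knots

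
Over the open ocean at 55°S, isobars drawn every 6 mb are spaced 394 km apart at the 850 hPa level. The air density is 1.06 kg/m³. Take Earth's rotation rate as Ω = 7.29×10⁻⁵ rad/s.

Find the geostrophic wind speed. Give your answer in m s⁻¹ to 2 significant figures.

12 m s⁻¹

Coriolis parameter at 55°S:
f = 2Ω sin φ = 2 × 7.29×10⁻⁵ × sin 55° = 1.19×10⁻⁴ s⁻¹
Pressure gradient: |∂P/∂n| = 600 Pa / 394000 m = 1.52×10⁻³ Pa/m
Geostrophic balance (pressure-gradient force = Coriolis force):
V_g = (1/(fρ)) |∂P/∂n| = 1.52×10⁻³ / (1.19×10⁻⁴ × 1.06) = 12.0 m/s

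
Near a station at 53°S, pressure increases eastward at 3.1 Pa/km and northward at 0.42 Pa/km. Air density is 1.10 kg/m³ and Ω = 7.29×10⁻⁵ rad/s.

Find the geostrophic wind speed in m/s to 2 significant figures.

24 m/s

Coriolis parameter at 53°S:
f = 2Ω sin φ = 2 × 7.29×10⁻⁵ × sin 53° = 1.16×10⁻⁴ s⁻¹
In the Southern Hemisphere f is negative: f = −1.16×10⁻⁴ s⁻¹.
Component geostrophic relations (x east, y north):
u_g = −(1/(fρ)) ∂P/∂y,  v_g = (1/(fρ)) ∂P/∂x
u_g = −(0.42×10⁻³)/(−1.16×10⁻⁴ × 1.10) = 3.28 m/s;  v_g = (3.1×10⁻³)/(−1.16×10⁻⁴ × 1.10) = −24.2 m/s
|V_g| = √(u_g² + v_g²) = 24.4 m/s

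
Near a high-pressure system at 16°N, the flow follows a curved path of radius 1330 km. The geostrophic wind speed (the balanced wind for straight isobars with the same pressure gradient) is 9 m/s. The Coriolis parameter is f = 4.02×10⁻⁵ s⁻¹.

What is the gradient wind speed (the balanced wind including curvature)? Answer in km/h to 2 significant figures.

Around a high, pressure-gradient force acts outward with centrifugal, so Coriolis balances both:
fV = (1/ρ)|∂P/∂n| + V²/R  →  V² − fR·V + fR·V_g = 0
With fR = 4.02×10⁻⁵ × 1330×10³ m = 53.5 m/s:
V = [fR − √((fR)² − 4 fR V_g)]/2 = [53.5 − √(53.5² − 4×53.5×9)]/2 = 11.5 m/s
Supergeostrophic (V > V_g = 9 m/s), as expected around a high.
Converting: 11.5 m/s × 3.6 = 41 km/h

41 km/h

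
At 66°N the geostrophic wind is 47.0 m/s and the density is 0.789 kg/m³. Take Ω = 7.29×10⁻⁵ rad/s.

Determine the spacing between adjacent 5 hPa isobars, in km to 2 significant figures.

Coriolis parameter at 66°N:
f = 2Ω sin φ = 2 × 7.29×10⁻⁵ × sin 66° = 1.33×10⁻⁴ s⁻¹
Geostrophic balance rearranged: |∂P/∂n| = f ρ V_g
|∂P/∂n| = 1.33×10⁻⁴ × 0.789 × 47.0 = 4.94×10⁻³ Pa/m
Isobar spacing: Δn = ΔP/|∂P/∂n| = 500 Pa / 4.94×10⁻³ Pa/m = 101230 m ≈ 100 km

100 km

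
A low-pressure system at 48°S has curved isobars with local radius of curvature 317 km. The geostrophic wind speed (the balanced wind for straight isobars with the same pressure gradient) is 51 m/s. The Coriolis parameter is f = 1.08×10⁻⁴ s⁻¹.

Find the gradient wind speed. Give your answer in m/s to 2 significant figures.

28 m/s

Around a low, centrifugal force acts outward with Coriolis, so pressure-gradient force balances both:
(1/ρ)|∂P/∂n| = fV + V²/R  →  V² + fR·V − fR·V_g = 0
With fR = 1.08×10⁻⁴ × 317×10³ m = 34.2 m/s:
V = [−fR + √((fR)² + 4 fR V_g)]/2 = [−34.2 + √(34.2² + 4×34.2×51)]/2 = 28 m/s
Subgeostrophic (V < V_g = 51 m/s), as expected around a low.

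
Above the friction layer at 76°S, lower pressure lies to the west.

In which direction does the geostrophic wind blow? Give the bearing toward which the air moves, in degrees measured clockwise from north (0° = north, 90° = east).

180°

The pressure-gradient force points toward the west (bearing 270°).
Geostrophic balance: in the Southern Hemisphere the Coriolis force deflects motion to the left, so the geostrophic wind blows 90° to the left of the pressure-gradient force (low pressure on the right).
Rotating 270° by 90° counterclockwise gives 180° — the wind blows toward the south.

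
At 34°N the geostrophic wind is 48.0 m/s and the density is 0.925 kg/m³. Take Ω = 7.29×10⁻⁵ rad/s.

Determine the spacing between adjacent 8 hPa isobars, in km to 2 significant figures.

Coriolis parameter at 34°N:
f = 2Ω sin φ = 2 × 7.29×10⁻⁵ × sin 34° = 8.15×10⁻⁵ s⁻¹
Geostrophic balance rearranged: |∂P/∂n| = f ρ V_g
|∂P/∂n| = 8.15×10⁻⁵ × 0.925 × 48.0 = 3.62×10⁻³ Pa/m
Isobar spacing: Δn = ΔP/|∂P/∂n| = 800 Pa / 3.62×10⁻³ Pa/m = 220998 m ≈ 220 km

220 km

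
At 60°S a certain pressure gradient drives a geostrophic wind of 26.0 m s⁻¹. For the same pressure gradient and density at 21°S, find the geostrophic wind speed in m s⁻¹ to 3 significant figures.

With the same pressure gradient and density, V_g ∝ 1/f ∝ 1/sin φ.
V₂ = V₁ · sin φ₁ / sin φ₂ = 26.0 × sin 60° / sin 21°
V₂ = 26.0 × 0.8660/0.3584 = 62.8 m s⁻¹

62.8 m s⁻¹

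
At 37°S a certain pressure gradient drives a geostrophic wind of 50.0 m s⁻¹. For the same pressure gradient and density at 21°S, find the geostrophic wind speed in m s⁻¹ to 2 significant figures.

With the same pressure gradient and density, V_g ∝ 1/f ∝ 1/sin φ.
V₂ = V₁ · sin φ₁ / sin φ₂ = 50.0 × sin 37° / sin 21°
V₂ = 50.0 × 0.6018/0.3584 = 84 m s⁻¹

84 m s⁻¹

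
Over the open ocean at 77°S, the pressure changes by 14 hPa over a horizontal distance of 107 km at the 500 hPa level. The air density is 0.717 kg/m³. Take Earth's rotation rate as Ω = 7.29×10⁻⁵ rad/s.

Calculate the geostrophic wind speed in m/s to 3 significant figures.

128 m/s

Coriolis parameter at 77°S:
f = 2Ω sin φ = 2 × 7.29×10⁻⁵ × sin 77° = 1.42×10⁻⁴ s⁻¹
Pressure gradient: |∂P/∂n| = 1400 Pa / 107000 m = 1.31×10⁻² Pa/m
Geostrophic balance (pressure-gradient force = Coriolis force):
V_g = (1/(fρ)) |∂P/∂n| = 1.31×10⁻² / (1.42×10⁻⁴ × 0.717) = 128 m/s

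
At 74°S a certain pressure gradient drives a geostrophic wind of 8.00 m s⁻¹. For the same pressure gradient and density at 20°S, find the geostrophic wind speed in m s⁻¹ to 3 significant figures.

22.5 m s⁻¹

With the same pressure gradient and density, V_g ∝ 1/f ∝ 1/sin φ.
V₂ = V₁ · sin φ₁ / sin φ₂ = 8.00 × sin 74° / sin 20°
V₂ = 8.00 × 0.9613/0.3420 = 22.5 m s⁻¹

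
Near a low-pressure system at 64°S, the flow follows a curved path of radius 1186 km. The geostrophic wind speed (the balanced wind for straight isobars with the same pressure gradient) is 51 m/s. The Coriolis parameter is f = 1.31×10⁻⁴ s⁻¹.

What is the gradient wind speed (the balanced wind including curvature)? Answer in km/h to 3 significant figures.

Around a low, centrifugal force acts outward with Coriolis, so pressure-gradient force balances both:
(1/ρ)|∂P/∂n| = fV + V²/R  →  V² + fR·V − fR·V_g = 0
With fR = 1.31×10⁻⁴ × 1186×10³ m = 155 m/s:
V = [−fR + √((fR)² + 4 fR V_g)]/2 = [−155 + √(155² + 4×155×51)]/2 = 40.5 m/s
Subgeostrophic (V < V_g = 51 m/s), as expected around a low.
Converting: 40.5 m/s × 3.6 = 146 km/h

146 km/h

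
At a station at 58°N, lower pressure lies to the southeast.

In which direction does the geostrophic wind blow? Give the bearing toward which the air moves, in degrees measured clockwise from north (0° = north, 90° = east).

The pressure-gradient force points toward the southeast (bearing 135°).
Geostrophic balance: in the Northern Hemisphere the Coriolis force deflects motion to the right, so the geostrophic wind blows 90° to the right of the pressure-gradient force (low pressure on the left).
Rotating 135° by 90° clockwise gives 225° — the wind blows toward the southwest.

225°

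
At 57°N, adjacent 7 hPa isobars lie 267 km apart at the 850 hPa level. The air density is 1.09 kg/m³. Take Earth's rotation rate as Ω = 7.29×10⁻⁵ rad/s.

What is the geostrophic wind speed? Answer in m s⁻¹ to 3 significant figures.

19.7 m s⁻¹

Coriolis parameter at 57°N:
f = 2Ω sin φ = 2 × 7.29×10⁻⁵ × sin 57° = 1.22×10⁻⁴ s⁻¹
Pressure gradient: |∂P/∂n| = 700 Pa / 267000 m = 2.62×10⁻³ Pa/m
Geostrophic balance (pressure-gradient force = Coriolis force):
V_g = (1/(fρ)) |∂P/∂n| = 2.62×10⁻³ / (1.22×10⁻⁴ × 1.09) = 19.7 m/s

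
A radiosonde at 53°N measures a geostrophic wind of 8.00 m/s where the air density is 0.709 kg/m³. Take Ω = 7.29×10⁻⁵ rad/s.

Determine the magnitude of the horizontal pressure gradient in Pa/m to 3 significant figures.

6.60×10⁻⁴ Pa/m

Coriolis parameter at 53°N:
f = 2Ω sin φ = 2 × 7.29×10⁻⁵ × sin 53° = 1.16×10⁻⁴ s⁻¹
Geostrophic balance rearranged: |∂P/∂n| = f ρ V_g
|∂P/∂n| = 1.16×10⁻⁴ × 0.709 × 8.00 = 6.60×10⁻⁴ Pa/m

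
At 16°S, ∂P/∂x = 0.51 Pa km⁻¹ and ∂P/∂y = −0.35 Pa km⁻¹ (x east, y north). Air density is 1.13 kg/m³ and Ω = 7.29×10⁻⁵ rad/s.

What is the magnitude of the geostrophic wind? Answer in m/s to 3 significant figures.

13.6 m/s

Coriolis parameter at 16°S:
f = 2Ω sin φ = 2 × 7.29×10⁻⁵ × sin 16° = 4.02×10⁻⁵ s⁻¹
In the Southern Hemisphere f is negative: f = −4.02×10⁻⁵ s⁻¹.
Component geostrophic relations (x east, y north):
u_g = −(1/(fρ)) ∂P/∂y,  v_g = (1/(fρ)) ∂P/∂x
u_g = −(−0.35×10⁻³)/(−4.02×10⁻⁵ × 1.13) = −7.71 m/s;  v_g = (0.51×10⁻³)/(−4.02×10⁻⁵ × 1.13) = −11.2 m/s
|V_g| = √(u_g² + v_g²) = 13.6 m/s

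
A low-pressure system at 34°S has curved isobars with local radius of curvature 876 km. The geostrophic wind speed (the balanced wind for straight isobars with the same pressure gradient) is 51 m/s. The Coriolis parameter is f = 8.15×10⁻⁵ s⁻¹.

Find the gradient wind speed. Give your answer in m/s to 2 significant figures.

Around a low, centrifugal force acts outward with Coriolis, so pressure-gradient force balances both:
(1/ρ)|∂P/∂n| = fV + V²/R  →  V² + fR·V − fR·V_g = 0
With fR = 8.15×10⁻⁵ × 876×10³ m = 71.4 m/s:
V = [−fR + √((fR)² + 4 fR V_g)]/2 = [−71.4 + √(71.4² + 4×71.4×51)]/2 = 34.4 m/s
Subgeostrophic (V < V_g = 51 m/s), as expected around a low.

34 m/s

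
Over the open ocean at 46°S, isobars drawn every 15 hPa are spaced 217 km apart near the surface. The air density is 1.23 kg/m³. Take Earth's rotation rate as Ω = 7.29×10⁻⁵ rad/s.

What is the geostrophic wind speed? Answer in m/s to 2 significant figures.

54 m/s

Coriolis parameter at 46°S:
f = 2Ω sin φ = 2 × 7.29×10⁻⁵ × sin 46° = 1.05×10⁻⁴ s⁻¹
Pressure gradient: |∂P/∂n| = 1500 Pa / 217000 m = 6.91×10⁻³ Pa/m
Geostrophic balance (pressure-gradient force = Coriolis force):
V_g = (1/(fρ)) |∂P/∂n| = 6.91×10⁻³ / (1.05×10⁻⁴ × 1.23) = 53.6 m/s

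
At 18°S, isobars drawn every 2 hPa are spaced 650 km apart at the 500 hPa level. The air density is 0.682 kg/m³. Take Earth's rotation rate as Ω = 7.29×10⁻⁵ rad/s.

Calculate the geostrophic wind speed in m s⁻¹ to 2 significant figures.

10 m s⁻¹

Coriolis parameter at 18°S:
f = 2Ω sin φ = 2 × 7.29×10⁻⁵ × sin 18° = 4.51×10⁻⁵ s⁻¹
Pressure gradient: |∂P/∂n| = 200 Pa / 650000 m = 3.08×10⁻⁴ Pa/m
Geostrophic balance (pressure-gradient force = Coriolis force):
V_g = (1/(fρ)) |∂P/∂n| = 3.08×10⁻⁴ / (4.51×10⁻⁵ × 0.682) = 10.0 m/s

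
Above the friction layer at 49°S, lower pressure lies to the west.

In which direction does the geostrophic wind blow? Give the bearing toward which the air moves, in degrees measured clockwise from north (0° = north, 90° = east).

The pressure-gradient force points toward the west (bearing 270°).
Geostrophic balance: in the Southern Hemisphere the Coriolis force deflects motion to the left, so the geostrophic wind blows 90° to the left of the pressure-gradient force (low pressure on the right).
Rotating 270° by 90° counterclockwise gives 180° — the wind blows toward the south.

180°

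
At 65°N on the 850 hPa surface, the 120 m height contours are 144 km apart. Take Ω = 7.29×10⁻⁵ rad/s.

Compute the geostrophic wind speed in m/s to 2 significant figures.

Coriolis parameter at 65°N:
f = 2Ω sin φ = 2 × 7.29×10⁻⁵ × sin 65° = 1.32×10⁻⁴ s⁻¹
Height gradient: |∂Z/∂n| = 120 m / 144000 m = 8.33×10⁻⁴
On a pressure surface, geostrophic balance gives V_g = (g/f)|∂Z/∂n|:
V_g = 9.81 × 8.33×10⁻⁴ / 1.32×10⁻⁴ = 61.9 m/s

62 m/s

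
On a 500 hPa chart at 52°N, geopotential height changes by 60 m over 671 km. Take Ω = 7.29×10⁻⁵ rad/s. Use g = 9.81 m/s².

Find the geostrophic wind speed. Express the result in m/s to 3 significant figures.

Coriolis parameter at 52°N:
f = 2Ω sin φ = 2 × 7.29×10⁻⁵ × sin 52° = 1.15×10⁻⁴ s⁻¹
Height gradient: |∂Z/∂n| = 60 m / 671000 m = 8.94×10⁻⁵
On a pressure surface, geostrophic balance gives V_g = (g/f)|∂Z/∂n|:
V_g = 9.81 × 8.94×10⁻⁵ / 1.15×10⁻⁴ = 7.63 m/s

7.63 m/s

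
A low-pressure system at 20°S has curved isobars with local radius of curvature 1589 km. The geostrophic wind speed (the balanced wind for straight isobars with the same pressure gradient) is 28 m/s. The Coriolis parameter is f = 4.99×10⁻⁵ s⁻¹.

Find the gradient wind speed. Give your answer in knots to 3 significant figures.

Around a low, centrifugal force acts outward with Coriolis, so pressure-gradient force balances both:
(1/ρ)|∂P/∂n| = fV + V²/R  →  V² + fR·V − fR·V_g = 0
With fR = 4.99×10⁻⁵ × 1589×10³ m = 79.3 m/s:
V = [−fR + √((fR)² + 4 fR V_g)]/2 = [−79.3 + √(79.3² + 4×79.3×28)]/2 = 21.9 m/s
Subgeostrophic (V < V_g = 28 m/s), as expected around a low.
Converting: 21.9 m/s × 1.944 = 42.6 knots

42.6 knots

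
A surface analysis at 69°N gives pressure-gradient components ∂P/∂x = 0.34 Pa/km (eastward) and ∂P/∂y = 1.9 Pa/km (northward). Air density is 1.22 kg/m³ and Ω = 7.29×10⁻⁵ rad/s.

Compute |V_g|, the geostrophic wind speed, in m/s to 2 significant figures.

Coriolis parameter at 69°N:
f = 2Ω sin φ = 2 × 7.29×10⁻⁵ × sin 69° = 1.36×10⁻⁴ s⁻¹
Component geostrophic relations (x east, y north):
u_g = −(1/(fρ)) ∂P/∂y,  v_g = (1/(fρ)) ∂P/∂x
u_g = −(1.9×10⁻³)/(1.36×10⁻⁴ × 1.22) = −11.4 m/s;  v_g = (0.34×10⁻³)/(1.36×10⁻⁴ × 1.22) = 2.05 m/s
|V_g| = √(u_g² + v_g²) = 11.6 m/s

12 m/s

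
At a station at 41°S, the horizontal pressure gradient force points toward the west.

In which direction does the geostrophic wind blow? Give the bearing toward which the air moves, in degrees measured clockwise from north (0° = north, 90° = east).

The pressure-gradient force points toward the west (bearing 270°).
Geostrophic balance: in the Southern Hemisphere the Coriolis force deflects motion to the left, so the geostrophic wind blows 90° to the left of the pressure-gradient force (low pressure on the right).
Rotating 270° by 90° counterclockwise gives 180° — the wind blows toward the south.

180°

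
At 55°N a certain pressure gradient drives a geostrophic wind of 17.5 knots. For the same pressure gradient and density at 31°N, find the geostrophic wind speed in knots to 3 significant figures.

With the same pressure gradient and density, V_g ∝ 1/f ∝ 1/sin φ.
V₂ = V₁ · sin φ₁ / sin φ₂ = 17.5 × sin 55° / sin 31°
V₂ = 17.5 × 0.8192/0.5150 = 27.8 knots

27.8 knots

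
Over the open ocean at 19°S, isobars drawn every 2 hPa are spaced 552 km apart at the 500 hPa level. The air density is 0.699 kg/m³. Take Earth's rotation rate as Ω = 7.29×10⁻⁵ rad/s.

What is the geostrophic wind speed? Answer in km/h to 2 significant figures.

Coriolis parameter at 19°S:
f = 2Ω sin φ = 2 × 7.29×10⁻⁵ × sin 19° = 4.75×10⁻⁵ s⁻¹
Pressure gradient: |∂P/∂n| = 200 Pa / 552000 m = 3.62×10⁻⁴ Pa/m
Geostrophic balance (pressure-gradient force = Coriolis force):
V_g = (1/(fρ)) |∂P/∂n| = 3.62×10⁻⁴ / (4.75×10⁻⁵ × 0.699) = 10.9 m/s
Converting: 10.9 m/s × 3.6 = 39 km/h

39 km/h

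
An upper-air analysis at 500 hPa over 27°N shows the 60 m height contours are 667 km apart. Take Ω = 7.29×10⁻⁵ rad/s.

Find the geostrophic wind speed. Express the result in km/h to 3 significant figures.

Coriolis parameter at 27°N:
f = 2Ω sin φ = 2 × 7.29×10⁻⁵ × sin 27° = 6.62×10⁻⁵ s⁻¹
Height gradient: |∂Z/∂n| = 60 m / 667000 m = 9.00×10⁻⁵
On a pressure surface, geostrophic balance gives V_g = (g/f)|∂Z/∂n|:
V_g = 9.81 × 9.00×10⁻⁵ / 6.62×10⁻⁵ = 13.3 m/s
Converting: 13.3 m/s × 3.6 = 48.0 km/h

48.0 km/h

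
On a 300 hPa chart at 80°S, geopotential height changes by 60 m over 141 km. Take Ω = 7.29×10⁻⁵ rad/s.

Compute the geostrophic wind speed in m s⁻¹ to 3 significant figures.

Coriolis parameter at 80°S:
f = 2Ω sin φ = 2 × 7.29×10⁻⁵ × sin 80° = 1.44×10⁻⁴ s⁻¹
Height gradient: |∂Z/∂n| = 60 m / 141000 m = 4.26×10⁻⁴
On a pressure surface, geostrophic balance gives V_g = (g/f)|∂Z/∂n|:
V_g = 9.81 × 4.26×10⁻⁴ / 1.44×10⁻⁴ = 29.1 m/s

29.1 m s⁻¹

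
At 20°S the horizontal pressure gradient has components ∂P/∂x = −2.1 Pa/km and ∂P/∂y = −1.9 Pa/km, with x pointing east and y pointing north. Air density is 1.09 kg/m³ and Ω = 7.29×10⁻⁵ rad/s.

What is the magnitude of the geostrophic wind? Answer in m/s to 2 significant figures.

52 m/s

Coriolis parameter at 20°S:
f = 2Ω sin φ = 2 × 7.29×10⁻⁵ × sin 20° = 4.99×10⁻⁵ s⁻¹
In the Southern Hemisphere f is negative: f = −4.99×10⁻⁵ s⁻¹.
Component geostrophic relations (x east, y north):
u_g = −(1/(fρ)) ∂P/∂y,  v_g = (1/(fρ)) ∂P/∂x
u_g = −(−1.9×10⁻³)/(−4.99×10⁻⁵ × 1.09) = −35.0 m/s;  v_g = (−2.1×10⁻³)/(−4.99×10⁻⁵ × 1.09) = 38.6 m/s
|V_g| = √(u_g² + v_g²) = 52.1 m/s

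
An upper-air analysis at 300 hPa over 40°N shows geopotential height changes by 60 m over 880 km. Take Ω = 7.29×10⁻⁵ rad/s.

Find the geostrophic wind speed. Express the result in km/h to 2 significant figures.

Coriolis parameter at 40°N:
f = 2Ω sin φ = 2 × 7.29×10⁻⁵ × sin 40° = 9.37×10⁻⁵ s⁻¹
Height gradient: |∂Z/∂n| = 60 m / 880000 m = 6.82×10⁻⁵
On a pressure surface, geostrophic balance gives V_g = (g/f)|∂Z/∂n|:
V_g = 9.81 × 6.82×10⁻⁵ / 9.37×10⁻⁵ = 7.14 m/s
Converting: 7.14 m/s × 3.6 = 26 km/h

26 km/h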